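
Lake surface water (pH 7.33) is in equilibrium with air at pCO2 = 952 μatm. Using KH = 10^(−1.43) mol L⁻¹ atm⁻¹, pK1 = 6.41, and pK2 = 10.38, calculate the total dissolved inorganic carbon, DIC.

DIC = 0.330 mmol/L

[CO2*] = KH · pCO2 = 10^(−1.43) × 952×10^-6 = 3.537×10^-5 mol/L
α₀ = 1/(1 + K1/[H⁺] + K1K2/[H⁺]²) = 1/(1 + 10^+0.92 + 10^-2.13) = 0.1072
DIC = [CO2*]/α₀ = 3.537×10^-5 / 0.1072 = 0.330 mmol/L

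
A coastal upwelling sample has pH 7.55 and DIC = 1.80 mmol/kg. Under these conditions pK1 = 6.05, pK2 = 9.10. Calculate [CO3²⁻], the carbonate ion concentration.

[CO3²⁻] = 0.0479 mmol/kg

α₂ = 1 / (1 + [H⁺]/K2 + [H⁺]²/(K1K2)) = 1 / (1 + 10^+1.55 + 10^+0.05)
   = 1 / (1 + 35.481 + 1.1220) = 1/37.603 = 0.02659
[CO3²⁻] = α₂ × DIC = 0.02659 × 1.80 = 0.0479 mmol/kg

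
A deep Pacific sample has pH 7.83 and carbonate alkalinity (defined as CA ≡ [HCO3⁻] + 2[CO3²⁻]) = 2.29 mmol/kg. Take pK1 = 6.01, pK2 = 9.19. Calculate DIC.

DIC = 2.23 mmol/kg

CA = [HCO3⁻] + 2[CO3²⁻] = (α₁ + 2α₂)·DIC
At pH 7.83: [H⁺]/K1 = 10^-1.82 = 0.015136, K2/[H⁺] = 10^-1.36 = 0.043652
α₁ = 1/(1 + 0.015136 + 0.043652) = 1/1.0588 = 0.9445; α₂ = α₁·K2/[H⁺] = 0.04123
α₁ + 2α₂ = 1.0269
DIC = CA / (α₁ + 2α₂) = 2.29 / 1.0269 = 2.23 mmol/kg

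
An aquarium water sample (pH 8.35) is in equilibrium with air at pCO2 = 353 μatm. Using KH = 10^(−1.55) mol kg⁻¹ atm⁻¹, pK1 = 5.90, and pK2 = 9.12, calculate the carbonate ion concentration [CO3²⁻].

[CO3²⁻] = 0.476 mmol/kg

[CO2*] = KH · pCO2 = 10^(−1.55) × 353×10^-6 = 9.949×10^-6 mol/kg
α₀ = 1/(1 + K1/[H⁺] + K1K2/[H⁺]²) = 1/(1 + 10^+2.45 + 10^+1.68) = 0.003024
DIC = [CO2*]/α₀ = 9.949×10^-6 / 0.003024 = 3.290 mmol/kg
[CO3²⁻] = α₂·DIC; α₂ = 0.1447, so [CO3²⁻] = 0.1447 × 3.290 = 0.476 mmol/kg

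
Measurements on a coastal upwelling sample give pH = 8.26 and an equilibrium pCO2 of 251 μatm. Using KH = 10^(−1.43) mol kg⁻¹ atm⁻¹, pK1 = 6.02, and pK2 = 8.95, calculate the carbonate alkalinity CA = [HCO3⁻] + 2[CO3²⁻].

CA = 2.28 mmol/kg

[CO2*] = KH · pCO2 = 10^(−1.43) × 251×10^-6 = 9.326×10^-6 mol/kg
α₀ = 1/(1 + K1/[H⁺] + K1K2/[H⁺]²) = 1/(1 + 10^+2.24 + 10^+1.55) = 0.004756
DIC = [CO2*]/α₀ = 9.326×10^-6 / 0.004756 = 1.961 mmol/kg
CA = (α₁ + 2α₂)·DIC = (0.8265 + 2×0.1687) × 1.961 = 2.28 mmol/kg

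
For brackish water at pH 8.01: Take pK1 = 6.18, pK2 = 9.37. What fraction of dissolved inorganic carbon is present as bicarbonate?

α₁ = 1 / (1 + [H⁺]/K1 + K2/[H⁺]) = 1 / (1 + 10^-1.83 + 10^-1.36)
   = 1 / (1 + 0.014791 + 0.043652) = 1/1.0584 = 0.9448

α₁ = 0.945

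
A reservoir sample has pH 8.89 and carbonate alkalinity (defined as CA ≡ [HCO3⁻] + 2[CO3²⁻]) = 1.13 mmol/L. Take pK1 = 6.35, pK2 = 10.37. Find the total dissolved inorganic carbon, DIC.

CA = [HCO3⁻] + 2[CO3²⁻] = (α₁ + 2α₂)·DIC
At pH 8.89: [H⁺]/K1 = 10^-2.54 = 0.0028840, K2/[H⁺] = 10^-1.48 = 0.033113
α₁ = 1/(1 + 0.0028840 + 0.033113) = 1/1.0360 = 0.9653; α₂ = α₁·K2/[H⁺] = 0.03196
α₁ + 2α₂ = 1.0292
DIC = CA / (α₁ + 2α₂) = 1.13 / 1.0292 = 1.10 mmol/L

DIC = 1.10 mmol/L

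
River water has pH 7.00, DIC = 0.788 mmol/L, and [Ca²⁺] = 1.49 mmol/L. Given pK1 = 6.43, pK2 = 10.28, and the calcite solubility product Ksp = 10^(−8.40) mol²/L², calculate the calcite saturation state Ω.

Ω = 0.122

α₂ = 1 / (1 + [H⁺]/K2 + [H⁺]²/(K1K2)) = 1 / (1 + 10^+3.28 + 10^+2.71)
   = 1 / (1 + 1905.5 + 512.86) = 1/2419.3 = 0.0004133
[CO3²⁻] = α₂ × DIC = 0.0004133 × 0.788 = 0.0003257 mmol/L = 0.3257 μmol/L
Ksp = 10^(−8.40) = 3.981×10^-9
Ω = [Ca²⁺][CO3²⁻]/Ksp = (1.49×10^-3)(3.257×10^-7) / 3.981×10^-9 = 0.122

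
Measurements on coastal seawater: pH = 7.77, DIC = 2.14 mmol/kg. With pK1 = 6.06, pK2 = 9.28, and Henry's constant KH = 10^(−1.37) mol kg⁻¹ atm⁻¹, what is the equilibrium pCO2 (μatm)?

α₀ = 1 / (1 + K1/[H⁺] + K1K2/[H⁺]²) = 1 / (1 + 10^+1.71 + 10^+0.20)
   = 1 / (1 + 51.286 + 1.5849) = 1/53.871 = 0.01856
[CO2*] = α₀ × DIC = 0.01856 × 2.14 = 0.03972 mmol/kg
pCO2 = [CO2*]/KH = 3.972×10^-5 / 4.266×10^-2 = 931 μatm

pCO2 = 931 μatm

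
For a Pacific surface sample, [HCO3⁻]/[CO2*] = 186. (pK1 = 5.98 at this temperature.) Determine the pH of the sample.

From K1 = [H⁺][HCO3⁻]/[CO2*]:  pH = pK1 + log₁₀([HCO3⁻]/[CO2*])
log₁₀(186) = +2.270
pH = 5.98 + (+2.270) = 8.25

pH = 8.25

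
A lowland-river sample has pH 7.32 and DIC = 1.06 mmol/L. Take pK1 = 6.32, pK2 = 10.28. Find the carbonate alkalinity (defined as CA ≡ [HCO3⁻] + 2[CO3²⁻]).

CA = 0.965 mmol/L

CA = [HCO3⁻] + 2[CO3²⁻] = (α₁ + 2α₂)·DIC
At pH 7.32: [H⁺]/K1 = 10^-1.00 = 0.10000, K2/[H⁺] = 10^-2.96 = 0.0010965
α₁ = 1/(1 + 0.10000 + 0.0010965) = 1/1.1011 = 0.9082; α₂ = α₁·K2/[H⁺] = 0.0009958
α₁ + 2α₂ = 0.9102
CA = 0.9102 × 1.06 = 0.965 mmol/L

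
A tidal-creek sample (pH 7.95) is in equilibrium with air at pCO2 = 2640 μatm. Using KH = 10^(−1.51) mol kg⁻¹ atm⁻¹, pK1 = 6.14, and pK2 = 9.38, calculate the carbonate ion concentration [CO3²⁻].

[CO3²⁻] = 0.196 mmol/kg

[CO2*] = KH · pCO2 = 10^(−1.51) × 2640×10^-6 = 8.158×10^-5 mol/kg
α₀ = 1/(1 + K1/[H⁺] + K1K2/[H⁺]²) = 1/(1 + 10^+1.81 + 10^+0.38) = 0.01471
DIC = [CO2*]/α₀ = 8.158×10^-5 / 0.01471 = 5.545 mmol/kg
[CO3²⁻] = α₂·DIC; α₂ = 0.03530, so [CO3²⁻] = 0.03530 × 5.545 = 0.196 mmol/kg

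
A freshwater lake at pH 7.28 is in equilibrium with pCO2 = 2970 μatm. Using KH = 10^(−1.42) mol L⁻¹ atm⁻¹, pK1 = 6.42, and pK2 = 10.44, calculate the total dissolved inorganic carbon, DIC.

DIC = 0.931 mmol/L

[CO2*] = KH · pCO2 = 10^(−1.42) × 2970×10^-6 = 1.129×10^-4 mol/L
α₀ = 1/(1 + K1/[H⁺] + K1K2/[H⁺]²) = 1/(1 + 10^+0.86 + 10^-2.30) = 0.1212
DIC = [CO2*]/α₀ = 1.129×10^-4 / 0.1212 = 0.931 mmol/L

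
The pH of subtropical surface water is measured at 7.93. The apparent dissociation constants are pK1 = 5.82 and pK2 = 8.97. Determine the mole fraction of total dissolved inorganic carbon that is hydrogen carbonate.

α₁ = 1 / (1 + [H⁺]/K1 + K2/[H⁺]) = 1 / (1 + 10^-2.11 + 10^-1.04)
   = 1 / (1 + 0.0077625 + 0.091201) = 1/1.0990 = 0.9099

α₁ = 0.910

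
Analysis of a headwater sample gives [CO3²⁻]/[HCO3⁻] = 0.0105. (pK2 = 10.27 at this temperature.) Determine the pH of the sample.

pH = 8.29

From K2 = [H⁺][CO3²⁻]/[HCO3⁻]:  pH = pK2 + log₁₀([CO3²⁻]/[HCO3⁻])
log₁₀(0.0105) = -1.979
pH = 10.27 + (-1.979) = 8.29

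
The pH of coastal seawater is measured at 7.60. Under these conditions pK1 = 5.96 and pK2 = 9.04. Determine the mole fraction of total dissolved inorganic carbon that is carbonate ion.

α₂ = 1 / (1 + [H⁺]/K2 + [H⁺]²/(K1K2)) = 1 / (1 + 10^+1.44 + 10^-0.20)
   = 1 / (1 + 27.542 + 0.63096) = 1/29.173 = 0.03428

α₂ = 0.0343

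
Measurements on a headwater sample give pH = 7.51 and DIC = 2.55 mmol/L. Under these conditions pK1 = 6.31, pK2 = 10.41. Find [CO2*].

[CO2*] = 0.151 mmol/L

α₀ = 1 / (1 + K1/[H⁺] + K1K2/[H⁺]²) = 1 / (1 + 10^+1.20 + 10^-1.70)
   = 1 / (1 + 15.849 + 0.019953) = 1/16.869 = 0.05928
[CO2*] = α₀ × DIC = 0.05928 × 2.55 = 0.151 mmol/L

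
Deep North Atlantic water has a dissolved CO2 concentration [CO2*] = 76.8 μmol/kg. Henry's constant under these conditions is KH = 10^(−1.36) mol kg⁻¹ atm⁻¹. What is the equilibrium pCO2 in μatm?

KH = 10^(−1.36) = 4.365×10^-2 mol kg⁻¹ atm⁻¹
pCO2 = [CO2*]/KH = 76.8×10^-6 / 4.365×10^-2 = 1.76×10^-3 atm = 1760 μatm

pCO2 = 1760 μatm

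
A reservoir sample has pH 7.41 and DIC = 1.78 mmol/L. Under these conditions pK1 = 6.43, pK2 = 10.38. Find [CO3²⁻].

[CO3²⁻] = 1.72 μmol/L

α₂ = 1 / (1 + [H⁺]/K2 + [H⁺]²/(K1K2)) = 1 / (1 + 10^+2.97 + 10^+1.99)
   = 1 / (1 + 933.25 + 97.724) = 1/1032.0 = 0.0009690
[CO3²⁻] = α₂ × DIC = 0.0009690 × 1.78 = 0.00172 mmol/L = 1.72 μmol/L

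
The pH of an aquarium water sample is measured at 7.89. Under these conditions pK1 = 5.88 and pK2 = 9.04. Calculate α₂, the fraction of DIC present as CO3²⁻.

α₂ = 0.0655

α₂ = 1 / (1 + [H⁺]/K2 + [H⁺]²/(K1K2)) = 1 / (1 + 10^+1.15 + 10^-0.86)
   = 1 / (1 + 14.125 + 0.13804) = 1/15.263 = 0.06552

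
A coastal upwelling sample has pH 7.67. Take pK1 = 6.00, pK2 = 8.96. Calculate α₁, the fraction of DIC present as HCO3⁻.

α₁ = 1 / (1 + [H⁺]/K1 + K2/[H⁺]) = 1 / (1 + 10^-1.67 + 10^-1.29)
   = 1 / (1 + 0.021380 + 0.051286) = 1/1.0727 = 0.9323

α₁ = 0.932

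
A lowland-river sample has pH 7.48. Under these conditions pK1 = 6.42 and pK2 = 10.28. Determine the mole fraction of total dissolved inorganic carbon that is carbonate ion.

α₂ = 0.00146

α₂ = 1 / (1 + [H⁺]/K2 + [H⁺]²/(K1K2)) = 1 / (1 + 10^+2.80 + 10^+1.74)
   = 1 / (1 + 630.96 + 54.954) = 1/686.91 = 0.001456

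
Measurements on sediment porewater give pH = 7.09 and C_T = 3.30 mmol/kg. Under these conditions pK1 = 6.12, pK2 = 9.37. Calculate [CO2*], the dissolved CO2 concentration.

[CO2*] = 0.318 mmol/kg

α₀ = 1 / (1 + K1/[H⁺] + K1K2/[H⁺]²) = 1 / (1 + 10^+0.97 + 10^-1.31)
   = 1 / (1 + 9.3325 + 0.048978) = 1/10.382 = 0.09633
[CO2*] = α₀ × DIC = 0.09633 × 3.30 = 0.318 mmol/kg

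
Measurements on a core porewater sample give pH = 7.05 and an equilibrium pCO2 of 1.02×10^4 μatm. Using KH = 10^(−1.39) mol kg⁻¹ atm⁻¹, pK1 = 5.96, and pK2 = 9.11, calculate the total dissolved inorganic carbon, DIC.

DIC = 5.57 mmol/kg

[CO2*] = KH · pCO2 = 10^(−1.39) × 1.02×10^4×10^-6 = 4.155×10^-4 mol/kg
α₀ = 1/(1 + K1/[H⁺] + K1K2/[H⁺]²) = 1/(1 + 10^+1.09 + 10^-0.97) = 0.07457
DIC = [CO2*]/α₀ = 4.155×10^-4 / 0.07457 = 5.57 mmol/kg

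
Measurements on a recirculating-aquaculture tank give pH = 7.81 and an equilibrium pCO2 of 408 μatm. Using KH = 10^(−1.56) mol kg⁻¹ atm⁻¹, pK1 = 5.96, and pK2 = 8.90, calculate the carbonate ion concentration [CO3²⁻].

[CO2*] = KH · pCO2 = 10^(−1.56) × 408×10^-6 = 1.124×10^-5 mol/kg
α₀ = 1/(1 + K1/[H⁺] + K1K2/[H⁺]²) = 1/(1 + 10^+1.85 + 10^+0.76) = 0.01290
DIC = [CO2*]/α₀ = 1.124×10^-5 / 0.01290 = 0.8714 mmol/kg
[CO3²⁻] = α₂·DIC; α₂ = 0.07420, so [CO3²⁻] = 0.07420 × 0.8714 = 0.0647 mmol/kg

[CO3²⁻] = 0.0647 mmol/kg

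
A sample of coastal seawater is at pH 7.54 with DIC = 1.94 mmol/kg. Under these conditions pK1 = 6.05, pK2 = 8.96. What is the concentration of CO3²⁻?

[CO3²⁻] = 0.0689 mmol/kg

α₂ = 1 / (1 + [H⁺]/K2 + [H⁺]²/(K1K2)) = 1 / (1 + 10^+1.42 + 10^-0.07)
   = 1 / (1 + 26.303 + 0.85114) = 1/28.154 = 0.03552
[CO3²⁻] = α₂ × DIC = 0.03552 × 1.94 = 0.0689 mmol/kg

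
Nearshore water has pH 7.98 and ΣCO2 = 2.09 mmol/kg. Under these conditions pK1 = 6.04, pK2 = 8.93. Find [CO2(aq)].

[CO2*] = 0.0214 mmol/kg

α₀ = 1 / (1 + K1/[H⁺] + K1K2/[H⁺]²) = 1 / (1 + 10^+1.94 + 10^+0.99)
   = 1 / (1 + 87.096 + 9.7724) = 1/97.869 = 0.01022
[CO2*] = α₀ × DIC = 0.01022 × 2.09 = 0.0214 mmol/kg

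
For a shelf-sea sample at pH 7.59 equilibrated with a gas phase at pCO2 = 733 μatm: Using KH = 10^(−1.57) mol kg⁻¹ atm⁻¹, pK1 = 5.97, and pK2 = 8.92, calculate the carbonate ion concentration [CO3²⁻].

[CO3²⁻] = 0.0385 mmol/kg

[CO2*] = KH · pCO2 = 10^(−1.57) × 733×10^-6 = 1.973×10^-5 mol/kg
α₀ = 1/(1 + K1/[H⁺] + K1K2/[H⁺]²) = 1/(1 + 10^+1.62 + 10^+0.29) = 0.02240
DIC = [CO2*]/α₀ = 1.973×10^-5 / 0.02240 = 0.8806 mmol/kg
[CO3²⁻] = α₂·DIC; α₂ = 0.04368, so [CO3²⁻] = 0.04368 × 0.8806 = 0.0385 mmol/kg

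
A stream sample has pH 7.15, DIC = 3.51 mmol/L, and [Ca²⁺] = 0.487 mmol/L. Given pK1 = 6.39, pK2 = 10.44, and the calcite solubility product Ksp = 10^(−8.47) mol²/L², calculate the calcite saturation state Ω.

Ω = 0.220

α₂ = 1 / (1 + [H⁺]/K2 + [H⁺]²/(K1K2)) = 1 / (1 + 10^+3.29 + 10^+2.53)
   = 1 / (1 + 1949.8 + 338.84) = 1/2289.7 = 0.0004367
[CO3²⁻] = α₂ × DIC = 0.0004367 × 3.51 = 0.001533 mmol/L = 1.533 μmol/L
Ksp = 10^(−8.47) = 3.388×10^-9
Ω = [Ca²⁺][CO3²⁻]/Ksp = (0.487×10^-3)(1.533×10^-6) / 3.388×10^-9 = 0.220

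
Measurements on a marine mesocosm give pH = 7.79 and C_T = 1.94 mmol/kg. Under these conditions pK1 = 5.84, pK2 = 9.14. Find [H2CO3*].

α₀ = 1 / (1 + K1/[H⁺] + K1K2/[H⁺]²) = 1 / (1 + 10^+1.95 + 10^+0.60)
   = 1 / (1 + 89.125 + 3.9811) = 1/94.106 = 0.01063
[CO2*] = α₀ × DIC = 0.01063 × 1.94 = 0.0206 mmol/kg

[CO2*] = 0.0206 mmol/kg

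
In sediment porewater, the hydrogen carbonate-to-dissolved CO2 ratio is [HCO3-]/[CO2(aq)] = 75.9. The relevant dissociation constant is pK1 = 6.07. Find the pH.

From K1 = [H⁺][HCO3-]/[CO2(aq)]:  pH = pK1 + log₁₀([HCO3-]/[CO2(aq)])
log₁₀(75.9) = +1.880
pH = 6.07 + (+1.880) = 7.95

pH = 7.95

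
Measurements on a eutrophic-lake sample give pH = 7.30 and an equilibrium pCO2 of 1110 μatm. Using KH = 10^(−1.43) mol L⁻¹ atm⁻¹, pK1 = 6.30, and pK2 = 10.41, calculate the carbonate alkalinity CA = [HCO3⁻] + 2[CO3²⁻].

[CO2*] = KH · pCO2 = 10^(−1.43) × 1110×10^-6 = 4.124×10^-5 mol/L
α₀ = 1/(1 + K1/[H⁺] + K1K2/[H⁺]²) = 1/(1 + 10^+1.00 + 10^-2.11) = 0.09084
DIC = [CO2*]/α₀ = 4.124×10^-5 / 0.09084 = 0.4540 mmol/L
CA = (α₁ + 2α₂)·DIC = (0.9084 + 2×0.0007052) × 0.4540 = 0.413 mmol/L

CA = 0.413 mmol/L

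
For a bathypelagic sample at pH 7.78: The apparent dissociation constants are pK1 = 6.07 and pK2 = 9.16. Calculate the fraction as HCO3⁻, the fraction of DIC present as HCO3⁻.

α₁ = 1 / (1 + [H⁺]/K1 + K2/[H⁺]) = 1 / (1 + 10^-1.71 + 10^-1.38)
   = 1 / (1 + 0.019498 + 0.041687) = 1/1.0612 = 0.9423

α₁ = 0.942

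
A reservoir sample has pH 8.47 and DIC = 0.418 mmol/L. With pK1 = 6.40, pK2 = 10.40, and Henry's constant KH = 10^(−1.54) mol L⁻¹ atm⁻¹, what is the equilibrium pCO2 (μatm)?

pCO2 = 121 μatm

α₀ = 1 / (1 + K1/[H⁺] + K1K2/[H⁺]²) = 1 / (1 + 10^+2.07 + 10^+0.14)
   = 1 / (1 + 117.49 + 1.3804) = 1/119.87 = 0.008342
[CO2*] = α₀ × DIC = 0.008342 × 0.418 = 0.003487 mmol/L = 3.487 μmol/L
pCO2 = [CO2*]/KH = 3.487×10^-6 / 2.884×10^-2 = 121 μatm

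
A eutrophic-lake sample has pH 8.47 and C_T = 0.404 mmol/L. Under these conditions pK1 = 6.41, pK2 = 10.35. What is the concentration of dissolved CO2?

α₀ = 1 / (1 + K1/[H⁺] + K1K2/[H⁺]²) = 1 / (1 + 10^+2.06 + 10^+0.18)
   = 1 / (1 + 114.82 + 1.5136) = 1/117.33 = 0.008523
[CO2*] = α₀ × DIC = 0.008523 × 0.404 = 0.00344 mmol/L = 3.44 μmol/L

[CO2*] = 3.44 μmol/L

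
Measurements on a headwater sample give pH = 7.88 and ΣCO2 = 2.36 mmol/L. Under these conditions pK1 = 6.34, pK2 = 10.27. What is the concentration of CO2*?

[CO2*] = 0.0659 mmol/L

α₀ = 1 / (1 + K1/[H⁺] + K1K2/[H⁺]²) = 1 / (1 + 10^+1.54 + 10^-0.85)
   = 1 / (1 + 34.674 + 0.14125) = 1/35.815 = 0.02792
[CO2*] = α₀ × DIC = 0.02792 × 2.36 = 0.0659 mmol/L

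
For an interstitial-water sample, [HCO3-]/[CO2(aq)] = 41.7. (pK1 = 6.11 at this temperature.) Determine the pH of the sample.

From K1 = [H⁺][HCO3-]/[CO2(aq)]:  pH = pK1 + log₁₀([HCO3-]/[CO2(aq)])
log₁₀(41.7) = +1.620
pH = 6.11 + (+1.620) = 7.73

pH = 7.73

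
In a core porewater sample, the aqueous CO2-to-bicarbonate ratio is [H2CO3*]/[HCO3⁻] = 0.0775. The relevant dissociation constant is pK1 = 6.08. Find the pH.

pH = 7.19

From K1 = [H⁺][HCO3⁻]/[H2CO3*]:  pH = pK1 − log₁₀([H2CO3*]/[HCO3⁻])
log₁₀(0.0775) = -1.111
pH = 6.08 − (-1.111) = 7.19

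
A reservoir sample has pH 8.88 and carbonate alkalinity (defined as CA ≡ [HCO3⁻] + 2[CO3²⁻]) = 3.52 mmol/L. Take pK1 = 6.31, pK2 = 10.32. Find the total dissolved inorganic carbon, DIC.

DIC = 3.41 mmol/L

CA = [HCO3⁻] + 2[CO3²⁻] = (α₁ + 2α₂)·DIC
At pH 8.88: [H⁺]/K1 = 10^-2.57 = 0.0026915, K2/[H⁺] = 10^-1.44 = 0.036308
α₁ = 1/(1 + 0.0026915 + 0.036308) = 1/1.0390 = 0.9625; α₂ = α₁·K2/[H⁺] = 0.03494
α₁ + 2α₂ = 1.0324
DIC = CA / (α₁ + 2α₂) = 3.52 / 1.0324 = 3.41 mmol/L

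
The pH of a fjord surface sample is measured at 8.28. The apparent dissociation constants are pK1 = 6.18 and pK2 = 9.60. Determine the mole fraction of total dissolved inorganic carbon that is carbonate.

α₂ = 0.0453

α₂ = 1 / (1 + [H⁺]/K2 + [H⁺]²/(K1K2)) = 1 / (1 + 10^+1.32 + 10^-0.78)
   = 1 / (1 + 20.893 + 0.16596) = 1/22.059 = 0.04533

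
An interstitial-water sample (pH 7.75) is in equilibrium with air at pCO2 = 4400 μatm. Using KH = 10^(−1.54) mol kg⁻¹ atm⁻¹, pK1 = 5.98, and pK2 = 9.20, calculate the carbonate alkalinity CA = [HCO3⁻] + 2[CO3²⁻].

[CO2*] = KH · pCO2 = 10^(−1.54) × 4400×10^-6 = 1.269×10^-4 mol/kg
α₀ = 1/(1 + K1/[H⁺] + K1K2/[H⁺]²) = 1/(1 + 10^+1.77 + 10^+0.32) = 0.01614
DIC = [CO2*]/α₀ = 1.269×10^-4 / 0.01614 = 7.864 mmol/kg
CA = (α₁ + 2α₂)·DIC = (0.9502 + 2×0.03371) × 7.864 = 8.00 mmol/kg

CA = 8.00 mmol/kg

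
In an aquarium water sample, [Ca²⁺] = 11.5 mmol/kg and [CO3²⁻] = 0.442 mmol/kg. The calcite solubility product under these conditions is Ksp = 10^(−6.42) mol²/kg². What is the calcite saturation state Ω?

Ω = 13.4

Ksp = 10^(−6.42) = 3.802×10^-7
Ω = [Ca²⁺][CO3²⁻]/Ksp = (11.5×10^-3)(0.442×10^-3) / 3.802×10^-7 = 13.4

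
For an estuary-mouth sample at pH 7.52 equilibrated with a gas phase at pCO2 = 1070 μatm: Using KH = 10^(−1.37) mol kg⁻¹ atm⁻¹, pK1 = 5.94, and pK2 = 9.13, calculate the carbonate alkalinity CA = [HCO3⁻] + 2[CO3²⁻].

CA = 1.82 mmol/kg

[CO2*] = KH · pCO2 = 10^(−1.37) × 1070×10^-6 = 4.564×10^-5 mol/kg
α₀ = 1/(1 + K1/[H⁺] + K1K2/[H⁺]²) = 1/(1 + 10^+1.58 + 10^-0.03) = 0.02503
DIC = [CO2*]/α₀ = 4.564×10^-5 / 0.02503 = 1.824 mmol/kg
CA = (α₁ + 2α₂)·DIC = (0.9516 + 2×0.02336) × 1.824 = 1.82 mmol/kg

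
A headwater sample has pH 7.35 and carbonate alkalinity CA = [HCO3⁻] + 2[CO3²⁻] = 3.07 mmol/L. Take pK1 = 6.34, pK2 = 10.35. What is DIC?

DIC = 3.37 mmol/L

CA = [HCO3⁻] + 2[CO3²⁻] = (α₁ + 2α₂)·DIC
At pH 7.35: [H⁺]/K1 = 10^-1.01 = 0.097724, K2/[H⁺] = 10^-3.00 = 0.0010000
α₁ = 1/(1 + 0.097724 + 0.0010000) = 1/1.0987 = 0.9101; α₂ = α₁·K2/[H⁺] = 0.0009101
α₁ + 2α₂ = 0.9120
DIC = CA / (α₁ + 2α₂) = 3.07 / 0.9120 = 3.37 mmol/L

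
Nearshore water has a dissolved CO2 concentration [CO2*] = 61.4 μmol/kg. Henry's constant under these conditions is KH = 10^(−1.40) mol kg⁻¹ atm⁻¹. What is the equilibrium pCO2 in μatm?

KH = 10^(−1.40) = 3.981×10^-2 mol kg⁻¹ atm⁻¹
pCO2 = [CO2*]/KH = 61.4×10^-6 / 3.981×10^-2 = 1.54×10^-3 atm = 1540 μatm

pCO2 = 1540 μatm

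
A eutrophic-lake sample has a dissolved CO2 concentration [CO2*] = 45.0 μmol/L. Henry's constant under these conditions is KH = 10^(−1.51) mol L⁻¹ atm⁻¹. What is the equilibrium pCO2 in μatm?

KH = 10^(−1.51) = 3.090×10^-2 mol L⁻¹ atm⁻¹
pCO2 = [CO2*]/KH = 45.0×10^-6 / 3.090×10^-2 = 1.46×10^-3 atm = 1460 μatm

pCO2 = 1460 μatm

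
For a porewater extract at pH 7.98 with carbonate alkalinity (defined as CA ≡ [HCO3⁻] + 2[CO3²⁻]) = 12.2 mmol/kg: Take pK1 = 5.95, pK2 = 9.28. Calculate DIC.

CA = [HCO3⁻] + 2[CO3²⁻] = (α₁ + 2α₂)·DIC
At pH 7.98: [H⁺]/K1 = 10^-2.03 = 0.0093325, K2/[H⁺] = 10^-1.30 = 0.050119
α₁ = 1/(1 + 0.0093325 + 0.050119) = 1/1.0595 = 0.9439; α₂ = α₁·K2/[H⁺] = 0.04731
α₁ + 2α₂ = 1.0385
DIC = CA / (α₁ + 2α₂) = 12.2 / 1.0385 = 11.7 mmol/kg

DIC = 11.7 mmol/kg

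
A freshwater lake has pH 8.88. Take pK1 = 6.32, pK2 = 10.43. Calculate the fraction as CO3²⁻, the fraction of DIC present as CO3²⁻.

α₂ = 0.0273

α₂ = 1 / (1 + [H⁺]/K2 + [H⁺]²/(K1K2)) = 1 / (1 + 10^+1.55 + 10^-1.01)
   = 1 / (1 + 35.481 + 0.097724) = 1/36.579 = 0.02734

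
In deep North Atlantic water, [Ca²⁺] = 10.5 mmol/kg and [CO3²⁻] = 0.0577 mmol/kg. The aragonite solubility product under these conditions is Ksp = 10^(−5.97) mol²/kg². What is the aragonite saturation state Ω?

Ω = 0.565

Ksp = 10^(−5.97) = 1.072×10^-6
Ω = [Ca²⁺][CO3²⁻]/Ksp = (10.5×10^-3)(0.0577×10^-3) / 1.072×10^-6 = 0.565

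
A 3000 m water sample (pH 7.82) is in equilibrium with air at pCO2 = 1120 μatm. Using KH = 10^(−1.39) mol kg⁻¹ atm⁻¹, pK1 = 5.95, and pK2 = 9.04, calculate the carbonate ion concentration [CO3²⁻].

[CO3²⁻] = 0.204 mmol/kg

[CO2*] = KH · pCO2 = 10^(−1.39) × 1120×10^-6 = 4.563×10^-5 mol/kg
α₀ = 1/(1 + K1/[H⁺] + K1K2/[H⁺]²) = 1/(1 + 10^+1.87 + 10^+0.65) = 0.01256
DIC = [CO2*]/α₀ = 4.563×10^-5 / 0.01256 = 3.632 mmol/kg
[CO3²⁻] = α₂·DIC; α₂ = 0.05612, so [CO3²⁻] = 0.05612 × 3.632 = 0.204 mmol/kg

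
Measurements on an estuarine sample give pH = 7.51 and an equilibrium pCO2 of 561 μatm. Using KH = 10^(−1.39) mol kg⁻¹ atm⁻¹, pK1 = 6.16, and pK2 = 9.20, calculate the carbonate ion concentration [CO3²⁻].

[CO2*] = KH · pCO2 = 10^(−1.39) × 561×10^-6 = 2.285×10^-5 mol/kg
α₀ = 1/(1 + K1/[H⁺] + K1K2/[H⁺]²) = 1/(1 + 10^+1.35 + 10^-0.34) = 0.04194
DIC = [CO2*]/α₀ = 2.285×10^-5 / 0.04194 = 0.5449 mmol/kg
[CO3²⁻] = α₂·DIC; α₂ = 0.01917, so [CO3²⁻] = 0.01917 × 0.5449 = 0.0104 mmol/kg = 10.4 μmol/kg

[CO3²⁻] = 10.4 μmol/kg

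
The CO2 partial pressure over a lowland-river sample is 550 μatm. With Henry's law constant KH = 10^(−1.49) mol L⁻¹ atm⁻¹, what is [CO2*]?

[CO2*] = 17.8 μmol/L

KH = 10^(−1.49) = 3.236×10^-2 mol L⁻¹ atm⁻¹
[CO2*] = KH · pCO2 = 3.236×10^-2 × 550×10^-6 atm = 1.78×10^-5 mol/L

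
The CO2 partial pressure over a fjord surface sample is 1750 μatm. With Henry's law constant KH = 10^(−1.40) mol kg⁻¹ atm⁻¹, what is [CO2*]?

KH = 10^(−1.40) = 3.981×10^-2 mol kg⁻¹ atm⁻¹
[CO2*] = KH · pCO2 = 3.981×10^-2 × 1750×10^-6 atm = 6.97×10^-5 mol/kg

[CO2*] = 69.7 μmol/kg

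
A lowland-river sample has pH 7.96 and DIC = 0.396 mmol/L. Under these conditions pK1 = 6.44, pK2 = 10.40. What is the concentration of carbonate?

α₂ = 1 / (1 + [H⁺]/K2 + [H⁺]²/(K1K2)) = 1 / (1 + 10^+2.44 + 10^+0.92)
   = 1 / (1 + 275.42 + 8.3176) = 1/284.74 = 0.003512
[CO3²⁻] = α₂ × DIC = 0.003512 × 0.396 = 0.00139 mmol/L = 1.39 μmol/L

[CO3²⁻] = 1.39 μmol/L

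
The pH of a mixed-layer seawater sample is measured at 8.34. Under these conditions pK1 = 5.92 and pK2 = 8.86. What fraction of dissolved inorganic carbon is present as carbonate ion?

α₂ = 0.231

α₂ = 1 / (1 + [H⁺]/K2 + [H⁺]²/(K1K2)) = 1 / (1 + 10^+0.52 + 10^-1.90)
   = 1 / (1 + 3.3113 + 0.012589) = 1/4.3239 = 0.2313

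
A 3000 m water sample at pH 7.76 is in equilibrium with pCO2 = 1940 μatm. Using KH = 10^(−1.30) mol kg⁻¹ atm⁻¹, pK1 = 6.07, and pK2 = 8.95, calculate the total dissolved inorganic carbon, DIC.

DIC = 5.17 mmol/kg

[CO2*] = KH · pCO2 = 10^(−1.30) × 1940×10^-6 = 9.723×10^-5 mol/kg
α₀ = 1/(1 + K1/[H⁺] + K1K2/[H⁺]²) = 1/(1 + 10^+1.69 + 10^+0.50) = 0.01882
DIC = [CO2*]/α₀ = 9.723×10^-5 / 0.01882 = 5.17 mmol/kg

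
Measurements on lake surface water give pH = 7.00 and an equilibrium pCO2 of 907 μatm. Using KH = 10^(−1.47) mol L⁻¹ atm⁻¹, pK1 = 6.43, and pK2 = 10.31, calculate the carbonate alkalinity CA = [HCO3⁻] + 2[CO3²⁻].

[CO2*] = KH · pCO2 = 10^(−1.47) × 907×10^-6 = 3.073×10^-5 mol/L
α₀ = 1/(1 + K1/[H⁺] + K1K2/[H⁺]²) = 1/(1 + 10^+0.57 + 10^-2.74) = 0.2120
DIC = [CO2*]/α₀ = 3.073×10^-5 / 0.2120 = 0.1450 mmol/L
CA = (α₁ + 2α₂)·DIC = (0.7876 + 2×0.0003858) × 0.1450 = 0.114 mmol/L

CA = 0.114 mmol/L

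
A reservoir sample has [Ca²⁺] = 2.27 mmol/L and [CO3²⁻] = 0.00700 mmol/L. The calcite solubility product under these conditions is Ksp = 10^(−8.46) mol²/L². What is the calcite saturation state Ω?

Ω = 4.58

Ksp = 10^(−8.46) = 3.467×10^-9
Ω = [Ca²⁺][CO3²⁻]/Ksp = (2.27×10^-3)(0.00700×10^-3) / 3.467×10^-9 = 4.58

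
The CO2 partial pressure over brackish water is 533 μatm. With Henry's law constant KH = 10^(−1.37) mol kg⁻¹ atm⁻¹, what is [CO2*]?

KH = 10^(−1.37) = 4.266×10^-2 mol kg⁻¹ atm⁻¹
[CO2*] = KH · pCO2 = 4.266×10^-2 × 533×10^-6 atm = 2.27×10^-5 mol/kg

[CO2*] = 22.7 μmol/kg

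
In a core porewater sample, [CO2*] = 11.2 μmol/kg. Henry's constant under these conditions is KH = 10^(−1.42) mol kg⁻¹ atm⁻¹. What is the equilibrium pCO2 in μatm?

KH = 10^(−1.42) = 3.802×10^-2 mol kg⁻¹ atm⁻¹
pCO2 = [CO2*]/KH = 11.2×10^-6 / 3.802×10^-2 = 2.95×10^-4 atm = 295 μatm

pCO2 = 295 μatm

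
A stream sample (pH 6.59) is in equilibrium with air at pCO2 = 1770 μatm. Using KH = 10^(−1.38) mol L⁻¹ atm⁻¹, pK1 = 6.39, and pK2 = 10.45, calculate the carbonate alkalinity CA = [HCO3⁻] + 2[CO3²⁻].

[CO2*] = KH · pCO2 = 10^(−1.38) × 1770×10^-6 = 7.379×10^-5 mol/L
α₀ = 1/(1 + K1/[H⁺] + K1K2/[H⁺]²) = 1/(1 + 10^+0.20 + 10^-3.66) = 0.3868
DIC = [CO2*]/α₀ = 7.379×10^-5 / 0.3868 = 0.1907 mmol/L
CA = (α₁ + 2α₂)·DIC = (0.6131 + 2×8.463×10^-5) × 0.1907 = 0.117 mmol/L

CA = 0.117 mmol/L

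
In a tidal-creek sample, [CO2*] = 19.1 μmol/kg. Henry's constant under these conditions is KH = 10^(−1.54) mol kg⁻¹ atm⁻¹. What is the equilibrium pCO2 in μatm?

KH = 10^(−1.54) = 2.884×10^-2 mol kg⁻¹ atm⁻¹
pCO2 = [CO2*]/KH = 19.1×10^-6 / 2.884×10^-2 = 6.62×10^-4 atm = 662 μatm

pCO2 = 662 μatm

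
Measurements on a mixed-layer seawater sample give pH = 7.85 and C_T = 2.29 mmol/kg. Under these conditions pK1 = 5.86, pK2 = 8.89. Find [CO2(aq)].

[CO2*] = 0.0213 mmol/kg

α₀ = 1 / (1 + K1/[H⁺] + K1K2/[H⁺]²) = 1 / (1 + 10^+1.99 + 10^+0.95)
   = 1 / (1 + 97.724 + 8.9125) = 1/107.64 = 0.009291
[CO2*] = α₀ × DIC = 0.009291 × 2.29 = 0.0213 mmol/kg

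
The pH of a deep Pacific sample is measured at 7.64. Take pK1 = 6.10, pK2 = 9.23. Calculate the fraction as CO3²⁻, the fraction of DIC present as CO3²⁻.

α₂ = 1 / (1 + [H⁺]/K2 + [H⁺]²/(K1K2)) = 1 / (1 + 10^+1.59 + 10^+0.05)
   = 1 / (1 + 38.905 + 1.1220) = 1/41.027 = 0.02437

α₂ = 0.0244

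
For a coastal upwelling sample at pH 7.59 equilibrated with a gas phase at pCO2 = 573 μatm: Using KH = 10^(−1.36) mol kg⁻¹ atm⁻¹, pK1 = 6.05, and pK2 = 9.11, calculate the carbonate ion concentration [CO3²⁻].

[CO2*] = KH · pCO2 = 10^(−1.36) × 573×10^-6 = 2.501×10^-5 mol/kg
α₀ = 1/(1 + K1/[H⁺] + K1K2/[H⁺]²) = 1/(1 + 10^+1.54 + 10^+0.02) = 0.02723
DIC = [CO2*]/α₀ = 2.501×10^-5 / 0.02723 = 0.9185 mmol/kg
[CO3²⁻] = α₂·DIC; α₂ = 0.02852, so [CO3²⁻] = 0.02852 × 0.9185 = 0.0262 mmol/kg

[CO3²⁻] = 0.0262 mmol/kg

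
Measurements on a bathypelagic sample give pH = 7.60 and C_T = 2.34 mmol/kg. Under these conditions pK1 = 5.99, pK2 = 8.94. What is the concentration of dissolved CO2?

[CO2*] = 0.0537 mmol/kg

α₀ = 1 / (1 + K1/[H⁺] + K1K2/[H⁺]²) = 1 / (1 + 10^+1.61 + 10^+0.27)
   = 1 / (1 + 40.738 + 1.8621) = 1/43.600 = 0.02294
[CO2*] = α₀ × DIC = 0.02294 × 2.34 = 0.0537 mmol/kg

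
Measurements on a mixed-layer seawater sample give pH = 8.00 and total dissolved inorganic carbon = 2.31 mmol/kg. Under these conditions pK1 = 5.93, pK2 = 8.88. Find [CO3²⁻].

[CO3²⁻] = 0.267 mmol/kg

α₂ = 1 / (1 + [H⁺]/K2 + [H⁺]²/(K1K2)) = 1 / (1 + 10^+0.88 + 10^-1.19)
   = 1 / (1 + 7.5858 + 0.064565) = 1/8.6503 = 0.1156
[CO3²⁻] = α₂ × DIC = 0.1156 × 2.31 = 0.267 mmol/kg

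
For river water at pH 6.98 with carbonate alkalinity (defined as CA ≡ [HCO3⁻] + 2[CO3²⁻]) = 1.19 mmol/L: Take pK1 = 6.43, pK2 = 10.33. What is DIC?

DIC = 1.52 mmol/L

CA = [HCO3⁻] + 2[CO3²⁻] = (α₁ + 2α₂)·DIC
At pH 6.98: [H⁺]/K1 = 10^-0.55 = 0.28184, K2/[H⁺] = 10^-3.35 = 0.00044668
α₁ = 1/(1 + 0.28184 + 0.00044668) = 1/1.2823 = 0.7799; α₂ = α₁·K2/[H⁺] = 0.0003483
α₁ + 2α₂ = 0.7806
DIC = CA / (α₁ + 2α₂) = 1.19 / 0.7806 = 1.52 mmol/L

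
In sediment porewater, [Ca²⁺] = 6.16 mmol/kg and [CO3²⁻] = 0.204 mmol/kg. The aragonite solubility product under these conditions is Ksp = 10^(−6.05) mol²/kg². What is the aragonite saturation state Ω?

Ksp = 10^(−6.05) = 8.913×10^-7
Ω = [Ca²⁺][CO3²⁻]/Ksp = (6.16×10^-3)(0.204×10^-3) / 8.913×10^-7 = 1.41

Ω = 1.41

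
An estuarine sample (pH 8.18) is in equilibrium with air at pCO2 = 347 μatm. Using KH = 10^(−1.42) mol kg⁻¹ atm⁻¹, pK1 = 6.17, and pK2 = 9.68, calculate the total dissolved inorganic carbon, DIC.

DIC = 1.41 mmol/kg

[CO2*] = KH · pCO2 = 10^(−1.42) × 347×10^-6 = 1.319×10^-5 mol/kg
α₀ = 1/(1 + K1/[H⁺] + K1K2/[H⁺]²) = 1/(1 + 10^+2.01 + 10^+0.51) = 0.009384
DIC = [CO2*]/α₀ = 1.319×10^-5 / 0.009384 = 1.41 mmol/kg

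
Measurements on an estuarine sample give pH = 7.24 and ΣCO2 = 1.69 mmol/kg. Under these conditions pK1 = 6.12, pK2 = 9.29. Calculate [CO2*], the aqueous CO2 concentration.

α₀ = 1 / (1 + K1/[H⁺] + K1K2/[H⁺]²) = 1 / (1 + 10^+1.12 + 10^-0.93)
   = 1 / (1 + 13.183 + 0.11749) = 1/14.300 = 0.06993
[CO2*] = α₀ × DIC = 0.06993 × 1.69 = 0.118 mmol/kg

[CO2*] = 0.118 mmol/kg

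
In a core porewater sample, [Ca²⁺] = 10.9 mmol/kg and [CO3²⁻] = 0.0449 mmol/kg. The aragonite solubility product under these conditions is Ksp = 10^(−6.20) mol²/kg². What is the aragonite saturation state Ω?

Ksp = 10^(−6.20) = 6.310×10^-7
Ω = [Ca²⁺][CO3²⁻]/Ksp = (10.9×10^-3)(0.0449×10^-3) / 6.310×10^-7 = 0.776

Ω = 0.776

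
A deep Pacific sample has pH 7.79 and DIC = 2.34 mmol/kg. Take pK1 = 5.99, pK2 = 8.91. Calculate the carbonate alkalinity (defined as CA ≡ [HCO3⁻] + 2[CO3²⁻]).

CA = 2.47 mmol/kg

CA = [HCO3⁻] + 2[CO3²⁻] = (α₁ + 2α₂)·DIC
At pH 7.79: [H⁺]/K1 = 10^-1.80 = 0.015849, K2/[H⁺] = 10^-1.12 = 0.075858
α₁ = 1/(1 + 0.015849 + 0.075858) = 1/1.0917 = 0.9160; α₂ = α₁·K2/[H⁺] = 0.06949
α₁ + 2α₂ = 1.0550
CA = 1.0550 × 2.34 = 2.47 mmol/kg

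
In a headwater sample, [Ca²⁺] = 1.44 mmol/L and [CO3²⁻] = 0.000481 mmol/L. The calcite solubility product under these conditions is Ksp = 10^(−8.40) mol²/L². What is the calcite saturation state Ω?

Ksp = 10^(−8.40) = 3.981×10^-9
Ω = [Ca²⁺][CO3²⁻]/Ksp = (1.44×10^-3)(0.000481×10^-3) / 3.981×10^-9 = 0.174

Ω = 0.174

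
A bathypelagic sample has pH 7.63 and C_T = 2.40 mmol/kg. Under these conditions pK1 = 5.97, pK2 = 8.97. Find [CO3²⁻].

α₂ = 1 / (1 + [H⁺]/K2 + [H⁺]²/(K1K2)) = 1 / (1 + 10^+1.34 + 10^-0.32)
   = 1 / (1 + 21.878 + 0.47863) = 1/23.356 = 0.04282
[CO3²⁻] = α₂ × DIC = 0.04282 × 2.40 = 0.103 mmol/kg

[CO3²⁻] = 0.103 mmol/kg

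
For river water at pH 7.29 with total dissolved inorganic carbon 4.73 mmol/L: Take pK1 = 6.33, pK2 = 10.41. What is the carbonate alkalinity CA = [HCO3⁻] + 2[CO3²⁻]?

CA = [HCO3⁻] + 2[CO3²⁻] = (α₁ + 2α₂)·DIC
At pH 7.29: [H⁺]/K1 = 10^-0.96 = 0.10965, K2/[H⁺] = 10^-3.12 = 0.00075858
α₁ = 1/(1 + 0.10965 + 0.00075858) = 1/1.1104 = 0.9006; α₂ = α₁·K2/[H⁺] = 0.0006832
α₁ + 2α₂ = 0.9019
CA = 0.9019 × 4.73 = 4.27 mmol/L

CA = 4.27 mmol/L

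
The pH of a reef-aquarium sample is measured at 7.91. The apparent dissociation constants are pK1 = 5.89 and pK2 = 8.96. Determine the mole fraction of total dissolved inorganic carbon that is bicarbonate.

α₁ = 1 / (1 + [H⁺]/K1 + K2/[H⁺]) = 1 / (1 + 10^-2.02 + 10^-1.05)
   = 1 / (1 + 0.0095499 + 0.089125) = 1/1.0987 = 0.9102

α₁ = 0.910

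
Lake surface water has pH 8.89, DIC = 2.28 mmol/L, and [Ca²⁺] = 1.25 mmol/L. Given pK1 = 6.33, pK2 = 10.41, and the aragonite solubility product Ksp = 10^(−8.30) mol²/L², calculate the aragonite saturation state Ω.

Ω = 16.6

α₂ = 1 / (1 + [H⁺]/K2 + [H⁺]²/(K1K2)) = 1 / (1 + 10^+1.52 + 10^-1.04)
   = 1 / (1 + 33.113 + 0.091201) = 1/34.204 = 0.02924
[CO3²⁻] = α₂ × DIC = 0.02924 × 2.28 = 0.06666 mmol/L
Ksp = 10^(−8.30) = 5.012×10^-9
Ω = [Ca²⁺][CO3²⁻]/Ksp = (1.25×10^-3)(6.666×10^-5) / 5.012×10^-9 = 16.6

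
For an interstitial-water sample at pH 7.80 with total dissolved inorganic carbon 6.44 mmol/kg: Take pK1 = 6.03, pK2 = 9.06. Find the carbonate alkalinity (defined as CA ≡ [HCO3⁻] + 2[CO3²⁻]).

CA = [HCO3⁻] + 2[CO3²⁻] = (α₁ + 2α₂)·DIC
At pH 7.80: [H⁺]/K1 = 10^-1.77 = 0.016982, K2/[H⁺] = 10^-1.26 = 0.054954
α₁ = 1/(1 + 0.016982 + 0.054954) = 1/1.0719 = 0.9329; α₂ = α₁·K2/[H⁺] = 0.05127
α₁ + 2α₂ = 1.0354
CA = 1.0354 × 6.44 = 6.67 mmol/kg

CA = 6.67 mmol/kg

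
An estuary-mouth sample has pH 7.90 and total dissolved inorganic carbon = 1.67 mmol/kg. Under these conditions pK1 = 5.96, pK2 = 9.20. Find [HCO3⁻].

α₁ = 1 / (1 + [H⁺]/K1 + K2/[H⁺]) = 1 / (1 + 10^-1.94 + 10^-1.30)
   = 1 / (1 + 0.011482 + 0.050119) = 1/1.0616 = 0.9420
[HCO3⁻] = α₁ × DIC = 0.9420 × 1.67 = 1.57 mmol/kg

[HCO3⁻] = 1.57 mmol/kg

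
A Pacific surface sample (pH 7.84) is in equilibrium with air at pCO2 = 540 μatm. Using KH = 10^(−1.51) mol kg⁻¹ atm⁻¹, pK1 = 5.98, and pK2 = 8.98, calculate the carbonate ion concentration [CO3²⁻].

[CO3²⁻] = 0.0876 mmol/kg

[CO2*] = KH · pCO2 = 10^(−1.51) × 540×10^-6 = 1.669×10^-5 mol/kg
α₀ = 1/(1 + K1/[H⁺] + K1K2/[H⁺]²) = 1/(1 + 10^+1.86 + 10^+0.72) = 0.01271
DIC = [CO2*]/α₀ = 1.669×10^-5 / 0.01271 = 1.313 mmol/kg
[CO3²⁻] = α₂·DIC; α₂ = 0.06669, so [CO3²⁻] = 0.06669 × 1.313 = 0.0876 mmol/kg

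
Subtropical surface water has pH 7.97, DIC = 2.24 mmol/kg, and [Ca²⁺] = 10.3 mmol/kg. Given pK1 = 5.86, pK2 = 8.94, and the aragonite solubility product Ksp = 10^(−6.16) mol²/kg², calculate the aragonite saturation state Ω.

α₂ = 1 / (1 + [H⁺]/K2 + [H⁺]²/(K1K2)) = 1 / (1 + 10^+0.97 + 10^-1.14)
   = 1 / (1 + 9.3325 + 0.072444) = 1/10.405 = 0.09611
[CO3²⁻] = α₂ × DIC = 0.09611 × 2.24 = 0.2153 mmol/kg
Ksp = 10^(−6.16) = 6.918×10^-7
Ω = [Ca²⁺][CO3²⁻]/Ksp = (10.3×10^-3)(2.153×10^-4) / 6.918×10^-7 = 3.21

Ω = 3.21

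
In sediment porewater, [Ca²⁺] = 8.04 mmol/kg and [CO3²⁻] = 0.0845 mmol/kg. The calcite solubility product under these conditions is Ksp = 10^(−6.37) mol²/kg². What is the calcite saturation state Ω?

Ω = 1.59

Ksp = 10^(−6.37) = 4.266×10^-7
Ω = [Ca²⁺][CO3²⁻]/Ksp = (8.04×10^-3)(0.0845×10^-3) / 4.266×10^-7 = 1.59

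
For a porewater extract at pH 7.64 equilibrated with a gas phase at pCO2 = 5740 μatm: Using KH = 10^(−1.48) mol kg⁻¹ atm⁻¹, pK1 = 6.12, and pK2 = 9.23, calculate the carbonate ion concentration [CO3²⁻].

[CO3²⁻] = 0.162 mmol/kg

[CO2*] = KH · pCO2 = 10^(−1.48) × 5740×10^-6 = 1.901×10^-4 mol/kg
α₀ = 1/(1 + K1/[H⁺] + K1K2/[H⁺]²) = 1/(1 + 10^+1.52 + 10^-0.07) = 0.02860
DIC = [CO2*]/α₀ = 1.901×10^-4 / 0.02860 = 6.646 mmol/kg
[CO3²⁻] = α₂·DIC; α₂ = 0.02434, so [CO3²⁻] = 0.02434 × 6.646 = 0.162 mmol/kg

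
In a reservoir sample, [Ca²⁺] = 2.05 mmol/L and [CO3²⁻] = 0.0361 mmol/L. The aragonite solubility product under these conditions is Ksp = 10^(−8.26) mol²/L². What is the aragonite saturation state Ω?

Ksp = 10^(−8.26) = 5.495×10^-9
Ω = [Ca²⁺][CO3²⁻]/Ksp = (2.05×10^-3)(0.0361×10^-3) / 5.495×10^-9 = 13.5

Ω = 13.5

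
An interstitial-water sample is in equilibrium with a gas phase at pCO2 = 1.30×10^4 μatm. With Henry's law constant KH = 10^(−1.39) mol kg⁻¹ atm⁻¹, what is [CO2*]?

KH = 10^(−1.39) = 4.074×10^-2 mol kg⁻¹ atm⁻¹
[CO2*] = KH · pCO2 = 4.074×10^-2 × 1.30×10^4×10^-6 atm = 5.30×10^-4 mol/kg

[CO2*] = 530 μmol/kg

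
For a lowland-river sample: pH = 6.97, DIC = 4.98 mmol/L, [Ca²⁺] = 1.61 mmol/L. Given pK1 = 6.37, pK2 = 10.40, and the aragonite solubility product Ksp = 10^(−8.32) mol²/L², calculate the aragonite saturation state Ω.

α₂ = 1 / (1 + [H⁺]/K2 + [H⁺]²/(K1K2)) = 1 / (1 + 10^+3.43 + 10^+2.83)
   = 1 / (1 + 2691.5 + 676.08) = 1/3368.6 = 0.0002969
[CO3²⁻] = α₂ × DIC = 0.0002969 × 4.98 = 0.001478 mmol/L = 1.478 μmol/L
Ksp = 10^(−8.32) = 4.786×10^-9
Ω = [Ca²⁺][CO3²⁻]/Ksp = (1.61×10^-3)(1.478×10^-6) / 4.786×10^-9 = 0.497

Ω = 0.497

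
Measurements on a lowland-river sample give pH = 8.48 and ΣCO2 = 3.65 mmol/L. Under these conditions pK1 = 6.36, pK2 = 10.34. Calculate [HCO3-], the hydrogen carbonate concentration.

α₁ = 1 / (1 + [H⁺]/K1 + K2/[H⁺]) = 1 / (1 + 10^-2.12 + 10^-1.86)
   = 1 / (1 + 0.0075858 + 0.013804) = 1/1.0214 = 0.9791
[HCO3⁻] = α₁ × DIC = 0.9791 × 3.65 = 3.57 mmol/L

[HCO3⁻] = 3.57 mmol/L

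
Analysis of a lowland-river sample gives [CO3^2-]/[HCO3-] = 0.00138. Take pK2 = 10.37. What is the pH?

pH = 7.51

From K2 = [H⁺][CO3^2-]/[HCO3-]:  pH = pK2 + log₁₀([CO3^2-]/[HCO3-])
log₁₀(0.00138) = -2.860
pH = 10.37 + (-2.860) = 7.51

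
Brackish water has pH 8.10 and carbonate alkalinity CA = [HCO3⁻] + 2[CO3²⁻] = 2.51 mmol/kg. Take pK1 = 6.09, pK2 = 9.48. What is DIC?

DIC = 2.44 mmol/kg

CA = [HCO3⁻] + 2[CO3²⁻] = (α₁ + 2α₂)·DIC
At pH 8.10: [H⁺]/K1 = 10^-2.01 = 0.0097724, K2/[H⁺] = 10^-1.38 = 0.041687
α₁ = 1/(1 + 0.0097724 + 0.041687) = 1/1.0515 = 0.9511; α₂ = α₁·K2/[H⁺] = 0.03965
α₁ + 2α₂ = 1.0304
DIC = CA / (α₁ + 2α₂) = 2.51 / 1.0304 = 2.44 mmol/kg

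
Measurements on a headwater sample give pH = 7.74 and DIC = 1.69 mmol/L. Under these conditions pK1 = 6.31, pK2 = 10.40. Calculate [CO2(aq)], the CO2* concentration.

[CO2*] = 0.0604 mmol/L

α₀ = 1 / (1 + K1/[H⁺] + K1K2/[H⁺]²) = 1 / (1 + 10^+1.43 + 10^-1.23)
   = 1 / (1 + 26.915 + 0.058884) = 1/27.974 = 0.03575
[CO2*] = α₀ × DIC = 0.03575 × 1.69 = 0.0604 mmol/L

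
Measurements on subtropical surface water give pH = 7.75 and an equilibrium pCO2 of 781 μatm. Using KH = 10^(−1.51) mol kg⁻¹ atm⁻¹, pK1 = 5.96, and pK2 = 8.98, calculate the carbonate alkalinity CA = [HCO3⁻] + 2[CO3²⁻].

[CO2*] = KH · pCO2 = 10^(−1.51) × 781×10^-6 = 2.414×10^-5 mol/kg
α₀ = 1/(1 + K1/[H⁺] + K1K2/[H⁺]²) = 1/(1 + 10^+1.79 + 10^+0.56) = 0.01509
DIC = [CO2*]/α₀ = 2.414×10^-5 / 0.01509 = 1.600 mmol/kg
CA = (α₁ + 2α₂)·DIC = (0.9301 + 2×0.05477) × 1.600 = 1.66 mmol/kg

CA = 1.66 mmol/kg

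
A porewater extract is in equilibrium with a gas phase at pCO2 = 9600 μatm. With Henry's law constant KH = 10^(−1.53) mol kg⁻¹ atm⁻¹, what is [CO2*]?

KH = 10^(−1.53) = 2.951×10^-2 mol kg⁻¹ atm⁻¹
[CO2*] = KH · pCO2 = 2.951×10^-2 × 9600×10^-6 atm = 2.83×10^-4 mol/kg

[CO2*] = 283 μmol/kg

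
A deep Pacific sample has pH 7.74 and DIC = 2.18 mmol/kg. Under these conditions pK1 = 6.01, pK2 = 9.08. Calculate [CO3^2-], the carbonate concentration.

α₂ = 1 / (1 + [H⁺]/K2 + [H⁺]²/(K1K2)) = 1 / (1 + 10^+1.34 + 10^-0.39)
   = 1 / (1 + 21.878 + 0.40738) = 1/23.285 = 0.04295
[CO3²⁻] = α₂ × DIC = 0.04295 × 2.18 = 0.0936 mmol/kg

[CO3²⁻] = 0.0936 mmol/kg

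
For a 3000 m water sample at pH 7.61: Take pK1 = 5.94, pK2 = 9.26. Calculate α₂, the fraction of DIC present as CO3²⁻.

α₂ = 0.0214

α₂ = 1 / (1 + [H⁺]/K2 + [H⁺]²/(K1K2)) = 1 / (1 + 10^+1.65 + 10^-0.02)
   = 1 / (1 + 44.668 + 0.95499) = 1/46.623 = 0.02145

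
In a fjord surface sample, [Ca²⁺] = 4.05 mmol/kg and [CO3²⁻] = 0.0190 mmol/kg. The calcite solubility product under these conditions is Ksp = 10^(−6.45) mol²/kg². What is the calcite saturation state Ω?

Ω = 0.217

Ksp = 10^(−6.45) = 3.548×10^-7
Ω = [Ca²⁺][CO3²⁻]/Ksp = (4.05×10^-3)(0.0190×10^-3) / 3.548×10^-7 = 0.217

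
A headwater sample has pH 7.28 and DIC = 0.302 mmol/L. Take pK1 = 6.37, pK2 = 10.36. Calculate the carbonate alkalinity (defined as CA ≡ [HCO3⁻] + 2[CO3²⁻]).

CA = [HCO3⁻] + 2[CO3²⁻] = (α₁ + 2α₂)·DIC
At pH 7.28: [H⁺]/K1 = 10^-0.91 = 0.12303, K2/[H⁺] = 10^-3.08 = 0.00083176
α₁ = 1/(1 + 0.12303 + 0.00083176) = 1/1.1239 = 0.8898; α₂ = α₁·K2/[H⁺] = 0.0007401
α₁ + 2α₂ = 0.8913
CA = 0.8913 × 0.302 = 0.269 mmol/L

CA = 0.269 mmol/L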